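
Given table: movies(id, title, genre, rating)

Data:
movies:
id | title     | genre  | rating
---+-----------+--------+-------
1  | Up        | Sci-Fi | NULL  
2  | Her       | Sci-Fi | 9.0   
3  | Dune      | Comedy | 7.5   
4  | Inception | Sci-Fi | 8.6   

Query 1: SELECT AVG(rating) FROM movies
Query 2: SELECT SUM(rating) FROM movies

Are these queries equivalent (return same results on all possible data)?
No, not equivalent

Query 1 returns: [(8.366666666666667,)]
Query 2 returns: [(25.1,)]

Reason: AVG vs SUM give different aggregate values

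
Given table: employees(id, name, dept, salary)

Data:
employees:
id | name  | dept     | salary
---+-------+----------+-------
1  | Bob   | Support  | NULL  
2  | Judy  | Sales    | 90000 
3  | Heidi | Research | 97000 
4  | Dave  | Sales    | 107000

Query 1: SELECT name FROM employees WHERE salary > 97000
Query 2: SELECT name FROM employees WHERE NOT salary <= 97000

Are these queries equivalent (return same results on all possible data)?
Yes, equivalent

Both queries return: [('Dave',)]

Reason: Both filter salary > 97000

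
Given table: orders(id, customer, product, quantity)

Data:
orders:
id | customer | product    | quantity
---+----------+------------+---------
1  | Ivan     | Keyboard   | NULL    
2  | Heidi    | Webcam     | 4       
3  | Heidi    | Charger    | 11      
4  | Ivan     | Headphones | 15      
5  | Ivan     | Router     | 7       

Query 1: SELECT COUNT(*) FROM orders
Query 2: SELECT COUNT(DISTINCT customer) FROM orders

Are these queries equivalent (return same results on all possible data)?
No, not equivalent

Query 1 returns: [(5,)]
Query 2 returns: [(2,)]

Reason: COUNT(*) counts rows, COUNT(DISTINCT customer) counts unique customers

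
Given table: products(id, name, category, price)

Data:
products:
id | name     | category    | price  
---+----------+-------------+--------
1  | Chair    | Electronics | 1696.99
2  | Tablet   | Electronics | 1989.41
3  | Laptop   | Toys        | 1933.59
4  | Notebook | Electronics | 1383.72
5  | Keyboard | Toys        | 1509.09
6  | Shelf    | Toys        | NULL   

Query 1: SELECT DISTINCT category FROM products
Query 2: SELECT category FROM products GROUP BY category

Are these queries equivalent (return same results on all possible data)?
Yes, equivalent

Both queries return: [('Electronics',), ('Toys',)]

Reason: Both get unique categorys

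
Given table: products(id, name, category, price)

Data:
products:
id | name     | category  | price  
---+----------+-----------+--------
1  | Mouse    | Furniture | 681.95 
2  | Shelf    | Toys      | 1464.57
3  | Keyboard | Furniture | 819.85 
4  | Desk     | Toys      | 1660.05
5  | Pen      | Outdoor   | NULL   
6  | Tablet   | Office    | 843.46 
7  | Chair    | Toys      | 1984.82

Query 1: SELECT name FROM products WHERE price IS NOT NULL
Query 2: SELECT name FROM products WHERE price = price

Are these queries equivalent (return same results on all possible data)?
Yes, equivalent

Both queries return: [('Chair',), ('Desk',), ('Keyboard',), ('Mouse',), ('Shelf',), ('Tablet',)]

Reason: IS NOT NULL vs self-equality (both exclude NULLs)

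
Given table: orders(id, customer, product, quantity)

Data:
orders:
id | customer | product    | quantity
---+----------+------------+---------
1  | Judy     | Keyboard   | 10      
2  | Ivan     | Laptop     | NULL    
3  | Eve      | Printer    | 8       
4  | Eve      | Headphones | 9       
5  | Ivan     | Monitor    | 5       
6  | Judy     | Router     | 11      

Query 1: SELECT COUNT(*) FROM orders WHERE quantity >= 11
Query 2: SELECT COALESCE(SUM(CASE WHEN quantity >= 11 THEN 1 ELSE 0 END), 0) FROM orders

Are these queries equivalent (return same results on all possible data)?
Yes, equivalent

Both queries return: [(1,)]

Reason: COUNT with WHERE vs conditional SUM (COALESCE handles empty-table NULL)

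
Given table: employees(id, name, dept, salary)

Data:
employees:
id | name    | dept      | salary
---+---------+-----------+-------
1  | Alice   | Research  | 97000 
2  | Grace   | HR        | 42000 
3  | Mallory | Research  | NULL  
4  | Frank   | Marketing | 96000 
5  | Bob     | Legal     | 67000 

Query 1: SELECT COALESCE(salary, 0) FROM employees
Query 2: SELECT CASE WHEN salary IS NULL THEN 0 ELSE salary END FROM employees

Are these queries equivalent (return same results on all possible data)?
Yes, equivalent

Both queries return: [(0,), (42000,), (67000,), (96000,), (97000,)]

Reason: COALESCE vs CASE for NULL handling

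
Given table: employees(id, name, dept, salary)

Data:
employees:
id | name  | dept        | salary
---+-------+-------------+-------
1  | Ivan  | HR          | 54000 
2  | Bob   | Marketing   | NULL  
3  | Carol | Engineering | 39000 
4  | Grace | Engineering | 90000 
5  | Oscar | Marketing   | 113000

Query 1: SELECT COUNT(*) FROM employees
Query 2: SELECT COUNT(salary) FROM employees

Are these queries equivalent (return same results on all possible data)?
No, not equivalent

Query 1 returns: [(5,)]
Query 2 returns: [(4,)]

Reason: COUNT(*) includes NULLs, COUNT(column) excludes them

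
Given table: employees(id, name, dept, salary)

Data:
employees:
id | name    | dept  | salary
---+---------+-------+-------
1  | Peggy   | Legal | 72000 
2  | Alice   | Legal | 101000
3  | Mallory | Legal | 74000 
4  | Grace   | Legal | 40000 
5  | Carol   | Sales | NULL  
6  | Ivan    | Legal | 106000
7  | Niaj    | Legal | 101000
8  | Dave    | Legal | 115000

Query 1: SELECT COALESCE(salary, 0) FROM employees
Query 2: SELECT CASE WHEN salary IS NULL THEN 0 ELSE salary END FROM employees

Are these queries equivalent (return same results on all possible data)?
Yes, equivalent

Both queries return: [(0,), (40000,), (72000,), (74000,), (101000,), (101000,), (106000,), (115000,)]

Reason: COALESCE vs CASE for NULL handling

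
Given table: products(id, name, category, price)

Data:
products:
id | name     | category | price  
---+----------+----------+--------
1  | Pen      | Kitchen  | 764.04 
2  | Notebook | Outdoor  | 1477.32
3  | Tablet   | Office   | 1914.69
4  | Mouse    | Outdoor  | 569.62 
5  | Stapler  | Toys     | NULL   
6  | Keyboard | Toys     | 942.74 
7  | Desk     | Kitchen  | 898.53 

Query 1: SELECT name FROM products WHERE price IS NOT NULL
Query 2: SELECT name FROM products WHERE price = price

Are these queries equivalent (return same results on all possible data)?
Yes, equivalent

Both queries return: [('Desk',), ('Keyboard',), ('Mouse',), ('Notebook',), ('Pen',), ('Tablet',)]

Reason: IS NOT NULL vs self-equality (both exclude NULLs)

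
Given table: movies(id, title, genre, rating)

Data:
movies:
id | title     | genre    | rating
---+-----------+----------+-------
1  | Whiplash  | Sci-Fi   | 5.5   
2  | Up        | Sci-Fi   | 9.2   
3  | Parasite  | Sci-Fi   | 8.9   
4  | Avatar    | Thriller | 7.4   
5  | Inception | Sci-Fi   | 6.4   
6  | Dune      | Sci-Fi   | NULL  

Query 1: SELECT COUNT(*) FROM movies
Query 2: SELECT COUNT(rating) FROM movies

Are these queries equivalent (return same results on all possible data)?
No, not equivalent

Query 1 returns: [(6,)]
Query 2 returns: [(5,)]

Reason: COUNT(*) includes NULLs, COUNT(column) excludes them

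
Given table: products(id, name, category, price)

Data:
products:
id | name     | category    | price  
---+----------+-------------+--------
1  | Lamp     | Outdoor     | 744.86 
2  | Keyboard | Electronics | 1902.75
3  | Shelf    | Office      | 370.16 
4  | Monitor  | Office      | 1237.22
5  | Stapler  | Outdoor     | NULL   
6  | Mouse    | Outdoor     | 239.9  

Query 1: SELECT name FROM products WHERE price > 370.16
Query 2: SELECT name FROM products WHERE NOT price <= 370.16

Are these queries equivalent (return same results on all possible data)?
Yes, equivalent

Both queries return: [('Keyboard',), ('Lamp',), ('Monitor',)]

Reason: Both filter price > 370.16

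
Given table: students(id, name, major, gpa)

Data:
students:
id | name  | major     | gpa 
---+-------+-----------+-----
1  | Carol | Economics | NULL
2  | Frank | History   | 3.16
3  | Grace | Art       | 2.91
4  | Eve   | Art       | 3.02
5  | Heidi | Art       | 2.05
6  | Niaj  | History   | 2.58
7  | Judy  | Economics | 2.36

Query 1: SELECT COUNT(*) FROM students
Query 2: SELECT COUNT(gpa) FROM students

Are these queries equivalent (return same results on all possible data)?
No, not equivalent

Query 1 returns: [(7,)]
Query 2 returns: [(6,)]

Reason: COUNT(*) includes NULLs, COUNT(column) excludes them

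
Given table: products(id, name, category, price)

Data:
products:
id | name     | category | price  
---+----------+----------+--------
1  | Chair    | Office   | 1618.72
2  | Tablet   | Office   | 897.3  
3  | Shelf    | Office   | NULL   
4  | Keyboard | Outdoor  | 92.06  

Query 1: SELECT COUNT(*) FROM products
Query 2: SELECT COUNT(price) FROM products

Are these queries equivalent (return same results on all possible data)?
No, not equivalent

Query 1 returns: [(4,)]
Query 2 returns: [(3,)]

Reason: COUNT(*) includes NULLs, COUNT(column) excludes them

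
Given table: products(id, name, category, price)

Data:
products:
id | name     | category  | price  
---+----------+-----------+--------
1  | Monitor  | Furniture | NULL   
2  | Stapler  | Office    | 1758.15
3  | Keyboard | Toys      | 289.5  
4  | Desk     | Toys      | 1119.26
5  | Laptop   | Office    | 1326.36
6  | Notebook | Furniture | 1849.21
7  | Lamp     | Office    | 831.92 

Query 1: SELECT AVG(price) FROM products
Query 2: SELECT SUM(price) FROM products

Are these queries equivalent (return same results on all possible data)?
No, not equivalent

Query 1 returns: [(1195.7333333333333,)]
Query 2 returns: [(7174.4,)]

Reason: AVG vs SUM give different aggregate values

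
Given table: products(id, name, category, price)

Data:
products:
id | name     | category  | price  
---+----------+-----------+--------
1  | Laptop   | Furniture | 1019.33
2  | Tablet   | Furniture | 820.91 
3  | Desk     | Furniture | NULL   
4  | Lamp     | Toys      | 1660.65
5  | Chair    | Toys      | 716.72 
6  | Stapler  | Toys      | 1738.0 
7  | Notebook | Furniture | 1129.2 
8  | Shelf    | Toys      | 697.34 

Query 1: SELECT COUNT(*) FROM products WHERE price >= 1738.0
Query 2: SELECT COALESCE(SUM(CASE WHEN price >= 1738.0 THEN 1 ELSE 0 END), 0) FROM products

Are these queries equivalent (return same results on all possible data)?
Yes, equivalent

Both queries return: [(1,)]

Reason: COUNT with WHERE vs conditional SUM (COALESCE handles empty-table NULL)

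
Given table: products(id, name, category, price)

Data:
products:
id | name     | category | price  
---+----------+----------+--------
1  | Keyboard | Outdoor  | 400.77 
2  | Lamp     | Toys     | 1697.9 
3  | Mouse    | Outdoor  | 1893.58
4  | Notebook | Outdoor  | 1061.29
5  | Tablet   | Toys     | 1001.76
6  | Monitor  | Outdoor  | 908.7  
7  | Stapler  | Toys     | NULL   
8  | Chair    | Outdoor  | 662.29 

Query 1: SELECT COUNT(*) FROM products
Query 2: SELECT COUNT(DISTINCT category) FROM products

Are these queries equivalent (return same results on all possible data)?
No, not equivalent

Query 1 returns: [(8,)]
Query 2 returns: [(2,)]

Reason: COUNT(*) counts rows, COUNT(DISTINCT category) counts unique categorys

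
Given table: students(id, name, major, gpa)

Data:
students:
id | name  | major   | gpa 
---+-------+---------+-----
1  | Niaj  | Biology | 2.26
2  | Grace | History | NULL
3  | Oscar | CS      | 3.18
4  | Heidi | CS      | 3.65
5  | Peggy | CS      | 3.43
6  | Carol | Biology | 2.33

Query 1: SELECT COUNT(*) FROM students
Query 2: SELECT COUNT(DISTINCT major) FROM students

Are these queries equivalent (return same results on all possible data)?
No, not equivalent

Query 1 returns: [(6,)]
Query 2 returns: [(3,)]

Reason: COUNT(*) counts rows, COUNT(DISTINCT major) counts unique majors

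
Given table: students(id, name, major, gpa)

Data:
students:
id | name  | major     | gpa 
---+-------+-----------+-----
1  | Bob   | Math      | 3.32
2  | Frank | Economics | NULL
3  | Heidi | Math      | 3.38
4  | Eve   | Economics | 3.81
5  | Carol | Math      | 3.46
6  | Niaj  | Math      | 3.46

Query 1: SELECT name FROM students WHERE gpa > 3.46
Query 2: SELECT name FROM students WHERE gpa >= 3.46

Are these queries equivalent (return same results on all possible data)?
No, not equivalent

Query 1 returns: [('Eve',)]
Query 2 returns: [('Eve',), ('Carol',), ('Niaj',)]

Reason: > vs >= gives different results when gpa = 3.46 exists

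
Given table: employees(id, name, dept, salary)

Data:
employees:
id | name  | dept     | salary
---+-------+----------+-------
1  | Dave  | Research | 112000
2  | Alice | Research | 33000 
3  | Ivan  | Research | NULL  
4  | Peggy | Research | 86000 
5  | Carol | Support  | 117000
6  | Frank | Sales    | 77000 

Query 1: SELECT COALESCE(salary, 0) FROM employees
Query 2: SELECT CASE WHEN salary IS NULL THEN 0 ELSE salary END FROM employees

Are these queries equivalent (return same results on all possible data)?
Yes, equivalent

Both queries return: [(0,), (33000,), (77000,), (86000,), (112000,), (117000,)]

Reason: COALESCE vs CASE for NULL handling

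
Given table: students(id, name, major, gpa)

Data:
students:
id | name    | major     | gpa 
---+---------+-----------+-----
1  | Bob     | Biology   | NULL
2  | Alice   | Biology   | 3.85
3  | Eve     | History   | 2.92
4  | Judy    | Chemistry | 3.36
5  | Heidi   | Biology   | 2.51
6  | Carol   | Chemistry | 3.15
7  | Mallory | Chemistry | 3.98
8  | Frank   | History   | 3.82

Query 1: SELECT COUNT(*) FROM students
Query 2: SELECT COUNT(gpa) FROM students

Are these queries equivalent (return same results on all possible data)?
No, not equivalent

Query 1 returns: [(8,)]
Query 2 returns: [(7,)]

Reason: COUNT(*) includes NULLs, COUNT(column) excludes them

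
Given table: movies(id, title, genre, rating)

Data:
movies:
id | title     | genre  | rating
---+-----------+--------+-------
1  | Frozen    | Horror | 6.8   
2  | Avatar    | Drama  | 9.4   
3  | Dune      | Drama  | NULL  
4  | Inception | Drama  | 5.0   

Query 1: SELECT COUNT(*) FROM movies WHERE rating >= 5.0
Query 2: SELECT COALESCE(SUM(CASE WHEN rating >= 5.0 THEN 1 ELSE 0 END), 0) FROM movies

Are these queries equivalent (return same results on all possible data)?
Yes, equivalent

Both queries return: [(3,)]

Reason: COUNT with WHERE vs conditional SUM (COALESCE handles empty-table NULL)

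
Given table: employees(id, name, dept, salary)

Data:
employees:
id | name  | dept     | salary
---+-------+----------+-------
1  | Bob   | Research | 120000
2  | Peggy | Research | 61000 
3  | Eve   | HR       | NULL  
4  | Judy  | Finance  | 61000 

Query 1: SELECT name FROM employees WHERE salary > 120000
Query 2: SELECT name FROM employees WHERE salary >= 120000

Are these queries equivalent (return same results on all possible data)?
No, not equivalent

Query 1 returns: []
Query 2 returns: [('Bob',)]

Reason: > vs >= gives different results when salary = 120000 exists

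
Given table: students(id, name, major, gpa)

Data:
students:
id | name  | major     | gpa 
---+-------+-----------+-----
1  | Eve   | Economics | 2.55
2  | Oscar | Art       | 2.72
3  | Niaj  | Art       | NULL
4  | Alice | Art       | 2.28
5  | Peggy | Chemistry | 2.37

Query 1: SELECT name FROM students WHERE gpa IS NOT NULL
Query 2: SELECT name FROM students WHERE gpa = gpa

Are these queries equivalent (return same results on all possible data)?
Yes, equivalent

Both queries return: [('Alice',), ('Eve',), ('Oscar',), ('Peggy',)]

Reason: IS NOT NULL vs self-equality (both exclude NULLs)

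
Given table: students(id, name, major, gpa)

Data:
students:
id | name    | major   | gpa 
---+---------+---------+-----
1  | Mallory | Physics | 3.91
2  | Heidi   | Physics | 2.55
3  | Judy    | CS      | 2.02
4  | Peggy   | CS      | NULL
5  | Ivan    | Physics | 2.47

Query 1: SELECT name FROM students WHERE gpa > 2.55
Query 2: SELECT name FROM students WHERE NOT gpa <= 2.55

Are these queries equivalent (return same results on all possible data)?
Yes, equivalent

Both queries return: [('Mallory',)]

Reason: Both filter gpa > 2.55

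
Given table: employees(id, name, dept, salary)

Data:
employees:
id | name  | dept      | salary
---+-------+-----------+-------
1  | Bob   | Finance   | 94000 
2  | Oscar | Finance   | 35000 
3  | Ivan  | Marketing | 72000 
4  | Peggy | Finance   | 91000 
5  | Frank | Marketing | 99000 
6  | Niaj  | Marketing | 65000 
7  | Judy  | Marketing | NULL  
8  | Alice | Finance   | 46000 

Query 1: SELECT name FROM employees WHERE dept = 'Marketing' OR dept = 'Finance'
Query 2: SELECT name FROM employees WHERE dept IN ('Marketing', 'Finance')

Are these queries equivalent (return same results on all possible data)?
Yes, equivalent

Both queries return: [('Alice',), ('Bob',), ('Frank',), ('Ivan',), ('Judy',), ('Niaj',), ('Oscar',), ('Peggy',)]

Reason: OR vs IN are equivalent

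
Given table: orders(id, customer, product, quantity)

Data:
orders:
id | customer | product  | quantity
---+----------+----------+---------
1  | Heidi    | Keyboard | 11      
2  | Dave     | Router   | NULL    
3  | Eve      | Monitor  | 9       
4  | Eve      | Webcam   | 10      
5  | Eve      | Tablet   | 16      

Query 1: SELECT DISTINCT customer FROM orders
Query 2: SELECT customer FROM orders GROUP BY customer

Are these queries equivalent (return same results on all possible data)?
Yes, equivalent

Both queries return: [('Dave',), ('Eve',), ('Heidi',)]

Reason: Both get unique customers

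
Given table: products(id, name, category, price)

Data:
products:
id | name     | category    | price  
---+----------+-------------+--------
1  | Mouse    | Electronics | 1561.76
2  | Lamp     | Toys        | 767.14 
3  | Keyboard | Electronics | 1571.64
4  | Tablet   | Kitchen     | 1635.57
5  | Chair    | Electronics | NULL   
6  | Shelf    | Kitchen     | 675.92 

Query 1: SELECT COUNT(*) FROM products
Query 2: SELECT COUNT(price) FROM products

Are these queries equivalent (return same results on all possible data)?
No, not equivalent

Query 1 returns: [(6,)]
Query 2 returns: [(5,)]

Reason: COUNT(*) includes NULLs, COUNT(column) excludes them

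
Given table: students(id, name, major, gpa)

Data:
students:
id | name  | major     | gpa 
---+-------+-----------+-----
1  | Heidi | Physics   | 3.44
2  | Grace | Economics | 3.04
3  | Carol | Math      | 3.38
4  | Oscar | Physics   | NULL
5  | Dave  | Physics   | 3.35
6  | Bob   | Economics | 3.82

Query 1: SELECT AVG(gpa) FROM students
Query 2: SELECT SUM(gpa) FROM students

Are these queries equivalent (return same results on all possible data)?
No, not equivalent

Query 1 returns: [(3.406,)]
Query 2 returns: [(17.03,)]

Reason: AVG vs SUM give different aggregate values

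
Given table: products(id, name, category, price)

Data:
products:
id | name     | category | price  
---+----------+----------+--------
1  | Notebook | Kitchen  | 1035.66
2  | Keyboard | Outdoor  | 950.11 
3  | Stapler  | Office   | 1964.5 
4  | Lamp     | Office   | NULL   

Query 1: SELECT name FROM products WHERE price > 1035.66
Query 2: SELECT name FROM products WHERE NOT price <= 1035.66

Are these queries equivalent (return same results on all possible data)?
Yes, equivalent

Both queries return: [('Stapler',)]

Reason: Both filter price > 1035.66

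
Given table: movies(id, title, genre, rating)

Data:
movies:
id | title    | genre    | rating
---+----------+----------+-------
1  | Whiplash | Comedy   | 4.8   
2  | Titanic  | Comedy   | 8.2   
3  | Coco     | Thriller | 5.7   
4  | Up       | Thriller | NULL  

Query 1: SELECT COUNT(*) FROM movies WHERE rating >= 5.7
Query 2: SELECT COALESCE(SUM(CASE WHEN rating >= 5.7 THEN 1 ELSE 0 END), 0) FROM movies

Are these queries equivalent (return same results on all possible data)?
Yes, equivalent

Both queries return: [(2,)]

Reason: COUNT with WHERE vs conditional SUM (COALESCE handles empty-table NULL)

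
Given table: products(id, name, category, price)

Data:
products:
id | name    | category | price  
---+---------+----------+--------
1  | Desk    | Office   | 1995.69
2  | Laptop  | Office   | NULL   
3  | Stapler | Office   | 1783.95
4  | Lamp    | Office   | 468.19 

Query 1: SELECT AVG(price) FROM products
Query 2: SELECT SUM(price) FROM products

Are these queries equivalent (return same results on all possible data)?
No, not equivalent

Query 1 returns: [(1415.9433333333334,)]
Query 2 returns: [(4247.83,)]

Reason: AVG vs SUM give different aggregate values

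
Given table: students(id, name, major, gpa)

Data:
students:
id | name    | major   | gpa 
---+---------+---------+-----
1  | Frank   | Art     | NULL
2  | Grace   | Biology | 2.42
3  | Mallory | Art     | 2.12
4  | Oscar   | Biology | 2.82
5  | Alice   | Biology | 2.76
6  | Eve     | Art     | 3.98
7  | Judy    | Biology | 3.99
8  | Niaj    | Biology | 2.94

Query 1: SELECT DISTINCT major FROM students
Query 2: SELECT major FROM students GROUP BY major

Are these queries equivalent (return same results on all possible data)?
Yes, equivalent

Both queries return: [('Art',), ('Biology',)]

Reason: Both get unique majors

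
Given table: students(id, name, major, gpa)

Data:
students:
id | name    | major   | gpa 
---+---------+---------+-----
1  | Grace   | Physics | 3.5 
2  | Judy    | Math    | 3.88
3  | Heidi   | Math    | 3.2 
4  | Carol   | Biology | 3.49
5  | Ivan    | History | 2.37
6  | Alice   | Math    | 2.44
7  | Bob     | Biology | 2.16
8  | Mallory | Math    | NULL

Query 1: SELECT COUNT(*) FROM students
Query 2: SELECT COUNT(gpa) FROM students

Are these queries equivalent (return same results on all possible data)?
No, not equivalent

Query 1 returns: [(8,)]
Query 2 returns: [(7,)]

Reason: COUNT(*) includes NULLs, COUNT(column) excludes them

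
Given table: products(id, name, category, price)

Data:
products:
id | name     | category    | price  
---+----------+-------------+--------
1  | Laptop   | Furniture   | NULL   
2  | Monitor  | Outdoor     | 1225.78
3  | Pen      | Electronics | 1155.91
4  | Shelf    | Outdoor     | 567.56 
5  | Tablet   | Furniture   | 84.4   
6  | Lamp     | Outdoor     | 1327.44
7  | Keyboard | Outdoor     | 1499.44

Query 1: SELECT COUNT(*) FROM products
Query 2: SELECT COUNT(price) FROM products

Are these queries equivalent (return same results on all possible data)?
No, not equivalent

Query 1 returns: [(7,)]
Query 2 returns: [(6,)]

Reason: COUNT(*) includes NULLs, COUNT(column) excludes them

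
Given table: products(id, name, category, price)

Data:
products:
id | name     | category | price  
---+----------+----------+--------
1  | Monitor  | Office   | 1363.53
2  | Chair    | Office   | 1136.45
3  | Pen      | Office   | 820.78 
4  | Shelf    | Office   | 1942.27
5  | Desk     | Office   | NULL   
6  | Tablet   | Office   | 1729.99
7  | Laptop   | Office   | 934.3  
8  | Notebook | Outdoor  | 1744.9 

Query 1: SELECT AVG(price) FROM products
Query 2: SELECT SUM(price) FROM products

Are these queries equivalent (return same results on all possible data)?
No, not equivalent

Query 1 returns: [(1381.7457142857143,)]
Query 2 returns: [(9672.22,)]

Reason: AVG vs SUM give different aggregate values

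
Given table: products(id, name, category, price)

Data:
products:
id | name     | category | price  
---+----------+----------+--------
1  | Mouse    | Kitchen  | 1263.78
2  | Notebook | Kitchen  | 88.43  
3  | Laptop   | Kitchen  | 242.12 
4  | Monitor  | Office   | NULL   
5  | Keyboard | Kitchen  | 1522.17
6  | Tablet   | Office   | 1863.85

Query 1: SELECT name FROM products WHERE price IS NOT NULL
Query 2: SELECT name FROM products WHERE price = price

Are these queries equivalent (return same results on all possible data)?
Yes, equivalent

Both queries return: [('Keyboard',), ('Laptop',), ('Mouse',), ('Notebook',), ('Tablet',)]

Reason: IS NOT NULL vs self-equality (both exclude NULLs)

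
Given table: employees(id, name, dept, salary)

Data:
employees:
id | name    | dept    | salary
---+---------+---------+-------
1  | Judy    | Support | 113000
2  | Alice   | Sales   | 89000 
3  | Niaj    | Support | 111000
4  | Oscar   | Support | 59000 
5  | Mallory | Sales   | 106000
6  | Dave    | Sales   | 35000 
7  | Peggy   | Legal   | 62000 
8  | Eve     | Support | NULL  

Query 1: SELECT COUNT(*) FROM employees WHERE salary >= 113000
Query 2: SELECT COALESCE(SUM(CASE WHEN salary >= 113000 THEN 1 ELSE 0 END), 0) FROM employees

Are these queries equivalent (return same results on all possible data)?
Yes, equivalent

Both queries return: [(1,)]

Reason: COUNT with WHERE vs conditional SUM (COALESCE handles empty-table NULL)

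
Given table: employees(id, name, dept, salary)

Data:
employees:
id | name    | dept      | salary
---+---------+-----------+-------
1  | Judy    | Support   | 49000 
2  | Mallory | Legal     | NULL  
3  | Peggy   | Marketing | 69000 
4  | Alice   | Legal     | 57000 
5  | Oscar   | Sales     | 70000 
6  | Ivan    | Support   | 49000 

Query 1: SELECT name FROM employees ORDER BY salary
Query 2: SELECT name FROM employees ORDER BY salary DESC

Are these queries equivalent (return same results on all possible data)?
No, not equivalent

Query 1 returns: [('Mallory',), ('Judy',), ('Ivan',), ('Alice',), ('Peggy',), ('Oscar',)]
Query 2 returns: [('Oscar',), ('Peggy',), ('Alice',), ('Judy',), ('Ivan',), ('Mallory',)]

Reason: ASC vs DESC gives opposite ordering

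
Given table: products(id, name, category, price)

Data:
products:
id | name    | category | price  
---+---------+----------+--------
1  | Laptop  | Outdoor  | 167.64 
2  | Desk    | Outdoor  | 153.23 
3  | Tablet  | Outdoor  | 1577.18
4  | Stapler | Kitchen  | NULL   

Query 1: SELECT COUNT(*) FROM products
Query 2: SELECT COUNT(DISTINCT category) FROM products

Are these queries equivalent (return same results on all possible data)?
No, not equivalent

Query 1 returns: [(4,)]
Query 2 returns: [(2,)]

Reason: COUNT(*) counts rows, COUNT(DISTINCT category) counts unique categorys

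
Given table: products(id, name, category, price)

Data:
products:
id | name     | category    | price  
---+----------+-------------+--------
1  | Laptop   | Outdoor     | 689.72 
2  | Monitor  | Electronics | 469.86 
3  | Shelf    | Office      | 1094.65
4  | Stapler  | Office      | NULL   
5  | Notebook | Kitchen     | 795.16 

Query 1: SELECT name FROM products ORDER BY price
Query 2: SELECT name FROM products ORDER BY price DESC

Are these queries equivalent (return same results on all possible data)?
No, not equivalent

Query 1 returns: [('Stapler',), ('Monitor',), ('Laptop',), ('Notebook',), ('Shelf',)]
Query 2 returns: [('Shelf',), ('Notebook',), ('Laptop',), ('Monitor',), ('Stapler',)]

Reason: ASC vs DESC gives opposite ordering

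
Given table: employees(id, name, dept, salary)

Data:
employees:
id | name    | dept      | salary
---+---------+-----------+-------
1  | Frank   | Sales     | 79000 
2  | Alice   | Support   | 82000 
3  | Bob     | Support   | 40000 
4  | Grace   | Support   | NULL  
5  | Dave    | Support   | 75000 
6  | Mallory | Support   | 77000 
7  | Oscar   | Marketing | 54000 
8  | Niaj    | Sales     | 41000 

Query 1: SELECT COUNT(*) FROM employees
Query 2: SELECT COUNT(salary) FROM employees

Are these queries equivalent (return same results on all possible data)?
No, not equivalent

Query 1 returns: [(8,)]
Query 2 returns: [(7,)]

Reason: COUNT(*) includes NULLs, COUNT(column) excludes them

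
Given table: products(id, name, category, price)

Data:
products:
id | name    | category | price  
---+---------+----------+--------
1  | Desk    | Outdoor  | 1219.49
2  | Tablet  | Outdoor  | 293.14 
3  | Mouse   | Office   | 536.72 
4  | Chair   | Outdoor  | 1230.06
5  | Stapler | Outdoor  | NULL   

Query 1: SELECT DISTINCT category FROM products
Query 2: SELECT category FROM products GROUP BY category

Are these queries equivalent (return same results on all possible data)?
Yes, equivalent

Both queries return: [('Office',), ('Outdoor',)]

Reason: Both get unique categorys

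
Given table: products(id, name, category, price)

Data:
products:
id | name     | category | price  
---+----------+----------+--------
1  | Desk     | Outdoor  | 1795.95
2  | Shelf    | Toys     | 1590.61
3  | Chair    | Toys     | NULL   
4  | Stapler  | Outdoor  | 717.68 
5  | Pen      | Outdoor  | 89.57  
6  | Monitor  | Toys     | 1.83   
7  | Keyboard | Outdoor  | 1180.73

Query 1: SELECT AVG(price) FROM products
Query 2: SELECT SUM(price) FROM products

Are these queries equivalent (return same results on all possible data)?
No, not equivalent

Query 1 returns: [(896.0616666666666,)]
Query 2 returns: [(5376.37,)]

Reason: AVG vs SUM give different aggregate values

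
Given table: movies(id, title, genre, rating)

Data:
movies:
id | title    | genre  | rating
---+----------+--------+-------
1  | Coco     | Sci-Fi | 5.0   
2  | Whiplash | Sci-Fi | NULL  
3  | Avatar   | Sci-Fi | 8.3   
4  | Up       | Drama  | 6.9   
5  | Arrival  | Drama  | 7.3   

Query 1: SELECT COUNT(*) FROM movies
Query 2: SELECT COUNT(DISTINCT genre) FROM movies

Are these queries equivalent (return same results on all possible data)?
No, not equivalent

Query 1 returns: [(5,)]
Query 2 returns: [(2,)]

Reason: COUNT(*) counts rows, COUNT(DISTINCT genre) counts unique genres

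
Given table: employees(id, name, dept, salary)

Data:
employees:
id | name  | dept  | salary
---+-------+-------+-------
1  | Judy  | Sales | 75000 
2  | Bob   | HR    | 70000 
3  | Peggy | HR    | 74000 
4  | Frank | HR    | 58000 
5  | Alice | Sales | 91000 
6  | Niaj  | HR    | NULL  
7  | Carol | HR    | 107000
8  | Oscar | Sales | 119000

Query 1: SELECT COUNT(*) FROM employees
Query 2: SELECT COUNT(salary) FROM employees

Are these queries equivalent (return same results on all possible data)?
No, not equivalent

Query 1 returns: [(8,)]
Query 2 returns: [(7,)]

Reason: COUNT(*) includes NULLs, COUNT(column) excludes them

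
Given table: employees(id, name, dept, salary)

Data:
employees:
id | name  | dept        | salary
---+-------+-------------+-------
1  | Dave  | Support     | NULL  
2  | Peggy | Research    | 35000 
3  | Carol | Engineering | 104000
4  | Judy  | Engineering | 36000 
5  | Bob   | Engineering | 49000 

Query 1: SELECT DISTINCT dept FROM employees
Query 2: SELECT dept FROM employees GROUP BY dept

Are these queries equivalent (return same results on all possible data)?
Yes, equivalent

Both queries return: [('Engineering',), ('Research',), ('Support',)]

Reason: Both get unique depts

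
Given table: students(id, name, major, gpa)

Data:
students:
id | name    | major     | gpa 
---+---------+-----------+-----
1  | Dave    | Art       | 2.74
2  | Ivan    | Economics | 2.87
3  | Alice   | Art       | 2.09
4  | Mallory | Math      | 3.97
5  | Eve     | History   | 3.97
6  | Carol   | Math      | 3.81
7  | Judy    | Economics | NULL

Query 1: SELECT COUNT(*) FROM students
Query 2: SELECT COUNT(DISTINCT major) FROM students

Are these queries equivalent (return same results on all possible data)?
No, not equivalent

Query 1 returns: [(7,)]
Query 2 returns: [(4,)]

Reason: COUNT(*) counts rows, COUNT(DISTINCT major) counts unique majors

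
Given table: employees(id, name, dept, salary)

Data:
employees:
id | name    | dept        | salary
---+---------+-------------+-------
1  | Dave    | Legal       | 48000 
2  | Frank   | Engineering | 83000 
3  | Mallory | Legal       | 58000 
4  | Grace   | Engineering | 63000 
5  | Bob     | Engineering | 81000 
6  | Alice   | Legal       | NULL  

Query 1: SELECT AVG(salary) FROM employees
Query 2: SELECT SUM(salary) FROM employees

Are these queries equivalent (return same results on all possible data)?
No, not equivalent

Query 1 returns: [(66600.0,)]
Query 2 returns: [(333000,)]

Reason: AVG vs SUM give different aggregate values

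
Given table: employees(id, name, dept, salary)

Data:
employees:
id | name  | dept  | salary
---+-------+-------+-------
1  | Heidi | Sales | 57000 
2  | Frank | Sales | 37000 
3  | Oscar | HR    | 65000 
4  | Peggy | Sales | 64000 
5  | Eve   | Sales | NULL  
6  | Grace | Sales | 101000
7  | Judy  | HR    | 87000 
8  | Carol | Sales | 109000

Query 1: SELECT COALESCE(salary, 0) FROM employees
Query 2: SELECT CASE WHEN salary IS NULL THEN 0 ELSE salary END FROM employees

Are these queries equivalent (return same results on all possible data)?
Yes, equivalent

Both queries return: [(0,), (37000,), (57000,), (64000,), (65000,), (87000,), (101000,), (109000,)]

Reason: COALESCE vs CASE for NULL handling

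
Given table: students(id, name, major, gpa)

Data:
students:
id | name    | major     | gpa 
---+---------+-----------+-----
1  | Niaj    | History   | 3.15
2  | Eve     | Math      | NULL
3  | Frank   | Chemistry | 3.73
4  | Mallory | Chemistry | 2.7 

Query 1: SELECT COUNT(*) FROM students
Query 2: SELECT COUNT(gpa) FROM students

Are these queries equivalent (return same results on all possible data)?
No, not equivalent

Query 1 returns: [(4,)]
Query 2 returns: [(3,)]

Reason: COUNT(*) includes NULLs, COUNT(column) excludes them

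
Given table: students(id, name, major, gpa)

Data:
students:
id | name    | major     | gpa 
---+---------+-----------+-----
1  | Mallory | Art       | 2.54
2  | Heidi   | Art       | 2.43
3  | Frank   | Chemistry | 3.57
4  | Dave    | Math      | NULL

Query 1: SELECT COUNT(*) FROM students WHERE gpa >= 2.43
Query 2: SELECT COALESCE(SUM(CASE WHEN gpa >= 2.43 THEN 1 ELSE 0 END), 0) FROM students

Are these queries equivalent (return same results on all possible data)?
Yes, equivalent

Both queries return: [(3,)]

Reason: COUNT with WHERE vs conditional SUM (COALESCE handles empty-table NULL)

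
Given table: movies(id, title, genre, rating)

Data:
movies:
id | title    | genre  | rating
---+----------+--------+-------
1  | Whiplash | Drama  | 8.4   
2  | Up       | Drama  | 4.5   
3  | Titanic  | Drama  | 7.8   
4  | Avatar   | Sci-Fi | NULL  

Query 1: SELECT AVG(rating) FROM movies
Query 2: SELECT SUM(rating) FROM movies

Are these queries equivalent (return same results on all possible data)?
No, not equivalent

Query 1 returns: [(6.8999999999999995,)]
Query 2 returns: [(20.7,)]

Reason: AVG vs SUM give different aggregate values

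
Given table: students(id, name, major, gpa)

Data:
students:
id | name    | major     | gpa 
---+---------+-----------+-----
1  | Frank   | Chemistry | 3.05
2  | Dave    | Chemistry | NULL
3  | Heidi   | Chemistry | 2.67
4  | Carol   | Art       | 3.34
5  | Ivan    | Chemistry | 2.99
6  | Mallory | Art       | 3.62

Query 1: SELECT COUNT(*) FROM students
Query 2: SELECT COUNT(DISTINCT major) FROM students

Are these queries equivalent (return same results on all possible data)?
No, not equivalent

Query 1 returns: [(6,)]
Query 2 returns: [(2,)]

Reason: COUNT(*) counts rows, COUNT(DISTINCT major) counts unique majors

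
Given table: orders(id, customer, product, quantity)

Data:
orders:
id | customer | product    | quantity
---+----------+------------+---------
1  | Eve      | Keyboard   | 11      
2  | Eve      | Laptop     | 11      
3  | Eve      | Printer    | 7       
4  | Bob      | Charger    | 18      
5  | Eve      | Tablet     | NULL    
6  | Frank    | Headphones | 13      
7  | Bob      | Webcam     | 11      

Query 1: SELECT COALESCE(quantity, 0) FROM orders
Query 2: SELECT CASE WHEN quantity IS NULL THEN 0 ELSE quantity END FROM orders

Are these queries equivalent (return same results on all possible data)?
Yes, equivalent

Both queries return: [(0,), (7,), (11,), (11,), (11,), (13,), (18,)]

Reason: COALESCE vs CASE for NULL handling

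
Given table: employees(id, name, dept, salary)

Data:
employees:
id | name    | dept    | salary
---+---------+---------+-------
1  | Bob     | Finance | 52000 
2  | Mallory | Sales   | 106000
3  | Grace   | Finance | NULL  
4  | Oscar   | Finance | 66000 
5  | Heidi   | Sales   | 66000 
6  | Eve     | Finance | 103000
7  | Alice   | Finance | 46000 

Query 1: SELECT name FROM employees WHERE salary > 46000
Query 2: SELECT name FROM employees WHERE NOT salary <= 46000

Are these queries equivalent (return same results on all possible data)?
Yes, equivalent

Both queries return: [('Bob',), ('Eve',), ('Heidi',), ('Mallory',), ('Oscar',)]

Reason: Both filter salary > 46000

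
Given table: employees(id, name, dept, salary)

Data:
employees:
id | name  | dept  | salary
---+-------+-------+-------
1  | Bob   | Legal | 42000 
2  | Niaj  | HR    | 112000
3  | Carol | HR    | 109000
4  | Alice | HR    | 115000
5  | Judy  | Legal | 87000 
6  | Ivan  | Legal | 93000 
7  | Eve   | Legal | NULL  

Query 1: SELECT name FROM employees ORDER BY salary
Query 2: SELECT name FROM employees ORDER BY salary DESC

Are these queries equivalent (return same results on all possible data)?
No, not equivalent

Query 1 returns: [('Eve',), ('Bob',), ('Judy',), ('Ivan',), ('Carol',), ('Niaj',), ('Alice',)]
Query 2 returns: [('Alice',), ('Niaj',), ('Carol',), ('Ivan',), ('Judy',), ('Bob',), ('Eve',)]

Reason: ASC vs DESC gives opposite ordering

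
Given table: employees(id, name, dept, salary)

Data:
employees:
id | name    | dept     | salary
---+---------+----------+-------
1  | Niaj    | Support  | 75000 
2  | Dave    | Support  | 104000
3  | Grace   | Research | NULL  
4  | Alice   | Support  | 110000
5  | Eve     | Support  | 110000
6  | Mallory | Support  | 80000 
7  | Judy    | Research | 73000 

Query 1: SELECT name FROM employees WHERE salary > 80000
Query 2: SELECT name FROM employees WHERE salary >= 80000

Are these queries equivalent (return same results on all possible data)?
No, not equivalent

Query 1 returns: [('Dave',), ('Alice',), ('Eve',)]
Query 2 returns: [('Dave',), ('Alice',), ('Eve',), ('Mallory',)]

Reason: > vs >= gives different results when salary = 80000 exists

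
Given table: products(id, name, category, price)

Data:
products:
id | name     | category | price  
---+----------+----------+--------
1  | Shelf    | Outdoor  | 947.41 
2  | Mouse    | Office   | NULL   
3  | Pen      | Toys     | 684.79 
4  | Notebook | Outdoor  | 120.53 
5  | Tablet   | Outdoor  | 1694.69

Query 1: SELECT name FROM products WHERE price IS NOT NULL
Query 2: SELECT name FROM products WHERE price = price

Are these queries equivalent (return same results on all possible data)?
Yes, equivalent

Both queries return: [('Notebook',), ('Pen',), ('Shelf',), ('Tablet',)]

Reason: IS NOT NULL vs self-equality (both exclude NULLs)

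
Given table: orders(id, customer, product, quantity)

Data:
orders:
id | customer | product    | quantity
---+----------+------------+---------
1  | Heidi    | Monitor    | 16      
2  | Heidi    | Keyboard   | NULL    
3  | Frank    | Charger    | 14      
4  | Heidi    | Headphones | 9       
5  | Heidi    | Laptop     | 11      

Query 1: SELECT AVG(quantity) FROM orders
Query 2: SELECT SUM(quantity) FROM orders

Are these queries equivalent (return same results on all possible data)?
No, not equivalent

Query 1 returns: [(12.5,)]
Query 2 returns: [(50,)]

Reason: AVG vs SUM give different aggregate values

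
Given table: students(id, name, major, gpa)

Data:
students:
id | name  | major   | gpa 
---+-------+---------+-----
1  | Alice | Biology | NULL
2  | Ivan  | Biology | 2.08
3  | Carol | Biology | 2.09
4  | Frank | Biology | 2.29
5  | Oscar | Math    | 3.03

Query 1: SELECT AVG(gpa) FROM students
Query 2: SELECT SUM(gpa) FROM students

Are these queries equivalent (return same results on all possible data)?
No, not equivalent

Query 1 returns: [(2.3725,)]
Query 2 returns: [(9.49,)]

Reason: AVG vs SUM give different aggregate values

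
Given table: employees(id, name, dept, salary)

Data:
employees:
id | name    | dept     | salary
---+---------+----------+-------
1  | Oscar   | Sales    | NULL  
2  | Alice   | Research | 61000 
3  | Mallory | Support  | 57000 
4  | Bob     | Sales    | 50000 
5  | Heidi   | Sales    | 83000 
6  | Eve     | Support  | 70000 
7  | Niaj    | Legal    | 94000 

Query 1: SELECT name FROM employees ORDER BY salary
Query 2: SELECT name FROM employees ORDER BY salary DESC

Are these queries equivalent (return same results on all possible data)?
No, not equivalent

Query 1 returns: [('Oscar',), ('Bob',), ('Mallory',), ('Alice',), ('Eve',), ('Heidi',), ('Niaj',)]
Query 2 returns: [('Niaj',), ('Heidi',), ('Eve',), ('Alice',), ('Mallory',), ('Bob',), ('Oscar',)]

Reason: ASC vs DESC gives opposite ordering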